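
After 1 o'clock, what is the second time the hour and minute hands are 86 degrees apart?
At t minutes past 1:00, the hour hand is at 30 x 1 + 0.5t degrees and the minute hand is at 6t degrees.
The smaller angle between them is 86 degrees when |30H - 5.5t| = 86 or |30H - 5.5t| = 274.
With H = 1, solve 30 x 1 - 5.5t = +/- target for each target:
  t = (30 x 1 - 86) / 5.5 = -10.18 (outside (0, 60))
  t = (30 x 1 + 86) / 5.5 = 21.09
  t = (30 x 1 - 274) / 5.5 = -44.36 (outside (0, 60))
  t = (30 x 1 + 274) / 5.5 = 55.27
Valid solutions in (0, 60): {21.09, 55.27} minutes.
The second occurrence is t = 55.27 minutes.
The hands form a 86-degree angle at 55.27 minutes past 1:00.

Final answer: 55.27 minutes past 1:00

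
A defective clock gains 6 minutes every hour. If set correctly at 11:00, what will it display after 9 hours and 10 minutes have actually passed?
For every 60 true minutes, the faulty clock advances 60 + 6 = 66 minutes.
True elapsed: 9 hours and 10 minutes = 550 minutes.
Faulty clock advances: 550 x 66/60 = 605 minutes (drift: 55 minutes ahead).
Shown time: 11:00 + 605 minutes = 9:05.

Final answer: 9:05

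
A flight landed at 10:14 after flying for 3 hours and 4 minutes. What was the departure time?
Starting time: 10:14 = 614 total minutes past 12:00
Subtracting: 3 hours and 4 minutes = 184 minutes
614 - 184 = 430 minutes
= 7 hours and 10 minutes past 12:00 = 7:10

Final answer: 7:10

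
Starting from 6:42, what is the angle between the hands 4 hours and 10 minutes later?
First find the time 4 hours and 10 minutes after 6:42.
Total minutes: 6 x 60 + 42 + 4 x 60 + 10 = 652.
652 mod 720 = 652 minutes = 10:52.
Now compute the angle at 10:52:
Hour hand: 10 x 30 + 52 x 0.5 = 326 degrees
Minute hand: 52 x 6 = 312 degrees
Difference: |326 - 312| = 14 degrees
The angle is 14 degrees

Final answer: 14 degrees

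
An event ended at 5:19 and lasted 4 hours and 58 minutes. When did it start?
Starting time: 5:19 = 319 total minutes past 12:00
Subtracting: 4 hours and 58 minutes = 298 minutes
319 - 298 = 21 minutes
= 21 minutes past 12:00 = 12:21

Final answer: 12:21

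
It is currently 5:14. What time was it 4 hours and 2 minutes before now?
Starting time: 5:14 = 314 total minutes past 12:00
Subtracting: 4 hours and 2 minutes = 242 minutes
314 - 242 = 72 minutes
= 1 hour and 12 minutes past 12:00 = 1:12

Final answer: 1:12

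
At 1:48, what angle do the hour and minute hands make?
Hour hand position: 1 x 30 + 48 x 0.5 = 54 degrees
Minute hand position: 48 x 6 = 288 degrees
Difference: |54 - 288| = 234 degrees
Since 234 > 180, the smaller angle is 360 - 234 = 126 degrees

Final answer: 126 degrees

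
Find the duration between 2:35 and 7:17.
From 2:35 to 7:17:
(7 x 60 + 17) - (2 x 60 + 35) = 437 - 155 = 282 minutes
= 4 hours and 42 minutes

Final answer: 4 hours and 42 minutes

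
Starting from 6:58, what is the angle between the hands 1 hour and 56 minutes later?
First find the time 1 hour and 56 minutes after 6:58.
Total minutes: 6 x 60 + 58 + 1 x 60 + 56 = 534.
534 mod 720 = 534 minutes = 8:54.
Now compute the angle at 8:54:
Hour hand: 8 x 30 + 54 x 0.5 = 267 degrees
Minute hand: 54 x 6 = 324 degrees
Difference: |267 - 324| = 57 degrees
The angle is 57 degrees

Final answer: 57 degrees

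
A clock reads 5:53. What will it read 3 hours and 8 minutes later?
Starting time: 5:53
Adding 8 minutes to 53 minutes: 53 + 8 = 61 minutes = 1 hour and 1 minute
Adding 3 hours: 5 + 3 + 1 (carry) = 9
Final time: 9:01

Final answer: 9:01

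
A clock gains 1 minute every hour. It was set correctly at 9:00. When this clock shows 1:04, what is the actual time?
For every 60 true minutes, the faulty clock advances 61 minutes, so 1 faulty-clock minute corresponds to 60/61 true minutes.
From 9:00 to 1:04 on the faulty dial is 244 minutes.
True elapsed: 244 x 60/61 = 240 minutes = 4 hours.
True time: 9:00 + 4 hours = 1:00.

Final answer: 1:00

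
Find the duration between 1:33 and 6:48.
From 1:33 to 6:48:
(6 x 60 + 48) - (1 x 60 + 33) = 408 - 93 = 315 minutes
= 5 hours and 15 minutes

Final answer: 5 hours and 15 minutes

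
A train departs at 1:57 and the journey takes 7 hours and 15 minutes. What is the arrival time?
Starting time: 1:57
Adding 15 minutes to 57 minutes: 57 + 15 = 72 minutes = 1 hour and 12 minutes
Adding 7 hours: 1 + 7 + 1 (carry) = 9
Final time: 9:12

Final answer: 9:12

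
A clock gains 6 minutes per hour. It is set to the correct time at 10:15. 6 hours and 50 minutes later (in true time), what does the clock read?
For every 60 true minutes, the faulty clock advances 60 + 6 = 66 minutes.
True elapsed: 6 hours and 50 minutes = 410 minutes.
Faulty clock advances: 410 x 66/60 = 451 minutes (drift: 41 minutes ahead).
Shown time: 10:15 + 451 minutes = 5:46.

Final answer: 5:46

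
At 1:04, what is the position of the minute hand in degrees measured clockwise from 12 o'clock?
The minute hand moves 6 degrees per minute.
At 1:04: 4 x 6 = 24 degrees

Final answer: 24 degrees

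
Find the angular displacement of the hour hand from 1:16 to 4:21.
The hour hand moves 0.5 degrees per minute.
Time elapsed: 4:21 - 1:16 = 185 minutes
Angular displacement: 185 x 0.5 = 92.5 degrees

Final answer: 92.5 degrees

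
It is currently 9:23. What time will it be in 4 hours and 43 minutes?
Starting time: 9:23
Adding 43 minutes to 23 minutes: 23 + 43 = 66 minutes = 1 hour and 6 minutes
Adding 4 hours: 9 + 4 + 1 (carry) = 14 - 12 = 2
Final time: 2:06

Final answer: 2:06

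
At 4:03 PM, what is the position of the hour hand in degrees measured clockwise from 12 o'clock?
The hour hand moves 30 degrees per hour and 0.5 degrees per minute.
At 4:03: (4) x 30 + 3 x 0.5 = 120 + 1.5 = 121.5 degrees

Final answer: 121.5 degrees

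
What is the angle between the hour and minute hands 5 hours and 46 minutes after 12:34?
First find the time 5 hours and 46 minutes after 12:34.
Total minutes: 12 x 60 + 34 + 5 x 60 + 46 = 1100.
1100 mod 720 = 380 minutes = 6:20.
Now compute the angle at 6:20:
Hour hand: 6 x 30 + 20 x 0.5 = 190 degrees
Minute hand: 20 x 6 = 120 degrees
Difference: |190 - 120| = 70 degrees
The angle is 70 degrees

Final answer: 70 degrees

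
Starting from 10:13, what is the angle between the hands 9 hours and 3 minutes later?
First find the time 9 hours and 3 minutes after 10:13.
Total minutes: 10 x 60 + 13 + 9 x 60 + 3 = 1156.
1156 mod 720 = 436 minutes = 7:16.
Now compute the angle at 7:16:
Hour hand: 7 x 30 + 16 x 0.5 = 218 degrees
Minute hand: 16 x 6 = 96 degrees
Difference: |218 - 96| = 122 degrees
The angle is 122 degrees

Final answer: 122 degrees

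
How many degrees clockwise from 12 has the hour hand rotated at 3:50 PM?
The hour hand moves 30 degrees per hour and 0.5 degrees per minute.
At 3:50: (3) x 30 + 50 x 0.5 = 90 + 25 = 115 degrees

Final answer: 115 degrees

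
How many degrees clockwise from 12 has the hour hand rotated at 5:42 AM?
The hour hand moves 30 degrees per hour and 0.5 degrees per minute.
At 5:42: (5) x 30 + 42 x 0.5 = 150 + 21 = 171 degrees

Final answer: 171 degrees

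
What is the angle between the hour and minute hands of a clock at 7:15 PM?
Hour hand position: 7 x 30 + 15 x 0.5 = 217.5 degrees
Minute hand position: 15 x 6 = 90 degrees
Difference: |217.5 - 90| = 127.5 degrees
The angle between the hands is 127.5 degrees

Final answer: 127.5 degrees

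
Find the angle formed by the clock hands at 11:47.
Hour hand position: 11 x 30 + 47 x 0.5 = 353.5 degrees
Minute hand position: 47 x 6 = 282 degrees
Difference: |353.5 - 282| = 71.5 degrees
The angle between the hands is 71.5 degrees

Final answer: 71.5 degrees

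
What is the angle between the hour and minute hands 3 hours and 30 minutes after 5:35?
First find the time 3 hours and 30 minutes after 5:35.
Total minutes: 5 x 60 + 35 + 3 x 60 + 30 = 545.
545 mod 720 = 545 minutes = 9:05.
Now compute the angle at 9:05:
Hour hand: 9 x 30 + 5 x 0.5 = 272.5 degrees
Minute hand: 5 x 6 = 30 degrees
Difference: |272.5 - 30| = 242.5 degrees
Smaller angle: 360 - 242.5 = 117.5 degrees

Final answer: 117.5 degrees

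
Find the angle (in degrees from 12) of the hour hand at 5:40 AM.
The hour hand moves 30 degrees per hour and 0.5 degrees per minute.
At 5:40: (5) x 30 + 40 x 0.5 = 150 + 20 = 170 degrees

Final answer: 170 degrees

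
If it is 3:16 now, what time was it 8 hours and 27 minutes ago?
Starting time: 3:16 = 196 total minutes past 12:00
Subtracting: 8 hours and 27 minutes = 507 minutes
196 - 507 = -311 (negative, add 12 hours = 720) = 409 minutes
= 6 hours and 49 minutes past 12:00 = 6:49

Final answer: 6:49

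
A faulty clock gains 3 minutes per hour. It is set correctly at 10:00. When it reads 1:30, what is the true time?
For every 60 true minutes, the faulty clock advances 63 minutes, so 1 faulty-clock minute corresponds to 60/63 true minutes.
From 10:00 to 1:30 on the faulty dial is 210 minutes.
True elapsed: 210 x 60/63 = 200 minutes = 3 hours and 20 minutes.
True time: 10:00 + 3 hours and 20 minutes = 1:20.

Final answer: 1:20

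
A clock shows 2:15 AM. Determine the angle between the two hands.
Hour hand position: 2 x 30 + 15 x 0.5 = 67.5 degrees
Minute hand position: 15 x 6 = 90 degrees
Difference: |67.5 - 90| = 22.5 degrees
The angle between the hands is 22.5 degrees

Final answer: 22.5 degrees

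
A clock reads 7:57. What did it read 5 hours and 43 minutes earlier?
Starting time: 7:57 = 477 total minutes past 12:00
Subtracting: 5 hours and 43 minutes = 343 minutes
477 - 343 = 134 minutes
= 2 hours and 14 minutes past 12:00 = 2:14

Final answer: 2:14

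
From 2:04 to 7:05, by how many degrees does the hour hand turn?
The hour hand moves 0.5 degrees per minute.
Time elapsed: 7:05 - 2:04 = 301 minutes
Angular displacement: 301 x 0.5 = 150.5 degrees

Final answer: 150.5 degrees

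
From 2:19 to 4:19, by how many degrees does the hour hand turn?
The hour hand moves 0.5 degrees per minute.
Time elapsed: 4:19 - 2:19 = 120 minutes
Angular displacement: 120 x 0.5 = 60 degrees

Final answer: 60 degrees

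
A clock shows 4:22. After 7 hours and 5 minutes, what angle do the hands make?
First find the time 7 hours and 5 minutes after 4:22.
Total minutes: 4 x 60 + 22 + 7 x 60 + 5 = 687.
687 mod 720 = 687 minutes = 11:27.
Now compute the angle at 11:27:
Hour hand: 11 x 30 + 27 x 0.5 = 343.5 degrees
Minute hand: 27 x 6 = 162 degrees
Difference: |343.5 - 162| = 181.5 degrees
Smaller angle: 360 - 181.5 = 178.5 degrees

Final answer: 178.5 degrees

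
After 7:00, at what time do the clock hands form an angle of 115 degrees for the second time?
At t minutes past 7:00, the hour hand is at 30 x 7 + 0.5t degrees and the minute hand is at 6t degrees.
The smaller angle between them is 115 degrees when |30H - 5.5t| = 115 or |30H - 5.5t| = 245.
With H = 7, solve 30 x 7 - 5.5t = +/- target for each target:
  t = (30 x 7 - 115) / 5.5 = 17.27
  t = (30 x 7 + 115) / 5.5 = 59.09
  t = (30 x 7 - 245) / 5.5 = -6.36 (outside (0, 60))
  t = (30 x 7 + 245) / 5.5 = 82.73 (outside (0, 60))
Valid solutions in (0, 60): {17.27, 59.09} minutes.
The second occurrence is t = 59.09 minutes.
The hands form a 115-degree angle at 59.09 minutes past 7:00.

Final answer: 59.09 minutes past 7:00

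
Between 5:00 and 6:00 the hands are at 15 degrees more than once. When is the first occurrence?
At t minutes past 5:00, the hour hand is at 30 x 5 + 0.5t degrees and the minute hand is at 6t degrees.
The smaller angle between them is 15 degrees when |30H - 5.5t| = 15 or |30H - 5.5t| = 345.
With H = 5, solve 30 x 5 - 5.5t = +/- target for each target:
  t = (30 x 5 - 15) / 5.5 = 24.55
  t = (30 x 5 + 15) / 5.5 = 30
  t = (30 x 5 - 345) / 5.5 = -35.45 (outside (0, 60))
  t = (30 x 5 + 345) / 5.5 = 90 (outside (0, 60))
Valid solutions in (0, 60): {24.55, 30} minutes.
The first occurrence is t = 24.55 minutes.
The hands form a 15-degree angle at 24.55 minutes past 5:00.

Final answer: 24.55 minutes past 5:00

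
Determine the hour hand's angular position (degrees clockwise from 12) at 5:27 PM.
The hour hand moves 30 degrees per hour and 0.5 degrees per minute.
At 5:27: (5) x 30 + 27 x 0.5 = 150 + 13.5 = 163.5 degrees

Final answer: 163.5 degrees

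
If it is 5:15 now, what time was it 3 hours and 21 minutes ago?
Starting time: 5:15 = 315 total minutes past 12:00
Subtracting: 3 hours and 21 minutes = 201 minutes
315 - 201 = 114 minutes
= 1 hour and 54 minutes past 12:00 = 1:54

Final answer: 1:54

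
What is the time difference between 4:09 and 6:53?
From 4:09 to 6:53:
(6 x 60 + 53) - (4 x 60 + 9) = 413 - 249 = 164 minutes
= 2 hours and 44 minutes

Final answer: 2 hours and 44 minutes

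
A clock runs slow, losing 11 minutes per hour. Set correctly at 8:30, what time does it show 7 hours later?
For every 60 true minutes, the faulty clock advances 60 - 11 = 49 minutes.
True elapsed: 7 hours = 420 minutes.
Faulty clock advances: 420 x 49/60 = 343 minutes (drift: 77 minutes behind).
Shown time: 8:30 + 343 minutes = 2:13.

Final answer: 2:13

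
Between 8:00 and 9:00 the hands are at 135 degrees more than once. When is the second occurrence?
At t minutes past 8:00, the hour hand is at 30 x 8 + 0.5t degrees and the minute hand is at 6t degrees.
The smaller angle between them is 135 degrees when |30H - 5.5t| = 135 or |30H - 5.5t| = 225.
With H = 8, solve 30 x 8 - 5.5t = +/- target for each target:
  t = (30 x 8 - 135) / 5.5 = 19.09
  t = (30 x 8 + 135) / 5.5 = 68.18 (outside (0, 60))
  t = (30 x 8 - 225) / 5.5 = 2.73
  t = (30 x 8 + 225) / 5.5 = 84.55 (outside (0, 60))
Valid solutions in (0, 60): {2.73, 19.09} minutes.
The second occurrence is t = 19.09 minutes.
The hands form a 135-degree angle at 19.09 minutes past 8:00.

Final answer: 19.09 minutes past 8:00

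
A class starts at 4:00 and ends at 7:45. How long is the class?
From 4:00 to 7:45:
(7 x 60 + 45) - (4 x 60 + 0) = 465 - 240 = 225 minutes
= 3 hours and 45 minutes

Final answer: 3 hours and 45 minutes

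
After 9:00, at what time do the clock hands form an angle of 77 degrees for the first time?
At t minutes past 9:00, the hour hand is at 30 x 9 + 0.5t degrees and the minute hand is at 6t degrees.
The smaller angle between them is 77 degrees when |30H - 5.5t| = 77 or |30H - 5.5t| = 283.
With H = 9, solve 30 x 9 - 5.5t = +/- target for each target:
  t = (30 x 9 - 77) / 5.5 = 35.09
  t = (30 x 9 + 77) / 5.5 = 63.09 (outside (0, 60))
  t = (30 x 9 - 283) / 5.5 = -2.36 (outside (0, 60))
  t = (30 x 9 + 283) / 5.5 = 100.55 (outside (0, 60))
Valid solutions in (0, 60): {35.09} minutes.
The first occurrence is t = 35.09 minutes.
The hands form a 77-degree angle at 35.09 minutes past 9:00.

Final answer: 35.09 minutes past 9:00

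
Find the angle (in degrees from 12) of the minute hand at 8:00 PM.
The minute hand moves 6 degrees per minute.
At 8:00: 0 x 6 = 0 degrees

Final answer: 0 degrees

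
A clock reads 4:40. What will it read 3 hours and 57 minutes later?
Starting time: 4:40
Adding 57 minutes to 40 minutes: 40 + 57 = 97 minutes = 1 hour and 37 minutes
Adding 3 hours: 4 + 3 + 1 (carry) = 8
Final time: 8:37

Final answer: 8:37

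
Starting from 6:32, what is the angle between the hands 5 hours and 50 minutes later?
First find the time 5 hours and 50 minutes after 6:32.
Total minutes: 6 x 60 + 32 + 5 x 60 + 50 = 742.
742 mod 720 = 22 minutes = 12:22.
Now compute the angle at 12:22:
Hour hand: 0 x 30 + 22 x 0.5 = 11 degrees
Minute hand: 22 x 6 = 132 degrees
Difference: |11 - 132| = 121 degrees
The angle is 121 degrees

Final answer: 121 degrees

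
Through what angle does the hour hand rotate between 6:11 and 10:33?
The hour hand moves 0.5 degrees per minute.
Time elapsed: 10:33 - 6:11 = 262 minutes
Angular displacement: 262 x 0.5 = 131 degrees

Final answer: 131 degrees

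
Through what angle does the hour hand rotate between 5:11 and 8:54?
The hour hand moves 0.5 degrees per minute.
Time elapsed: 8:54 - 5:11 = 223 minutes
Angular displacement: 223 x 0.5 = 111.5 degrees

Final answer: 111.5 degrees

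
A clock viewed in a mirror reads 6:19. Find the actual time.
Reflection across the vertical (12-6) axis maps a hand at angle A degrees to (360 - A) degrees, which sends a reading of T minutes past 12:00 to (720 - T) minutes past 12:00.
Mirror reads 6:19 = 379 minutes past 12:00.
Actual time: (720 - 379) mod 720 = 341 minutes = 5:41.

Final answer: 5:41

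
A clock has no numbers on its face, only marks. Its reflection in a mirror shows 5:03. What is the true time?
Reflection across the vertical (12-6) axis maps a hand at angle A degrees to (360 - A) degrees, which sends a reading of T minutes past 12:00 to (720 - T) minutes past 12:00.
Mirror reads 5:03 = 303 minutes past 12:00.
Actual time: (720 - 303) mod 720 = 417 minutes = 6:57.

Final answer: 6:57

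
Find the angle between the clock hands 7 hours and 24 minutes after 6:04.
First find the time 7 hours and 24 minutes after 6:04.
Total minutes: 6 x 60 + 4 + 7 x 60 + 24 = 808.
808 mod 720 = 88 minutes = 1:28.
Now compute the angle at 1:28:
Hour hand: 1 x 30 + 28 x 0.5 = 44 degrees
Minute hand: 28 x 6 = 168 degrees
Difference: |44 - 168| = 124 degrees
The angle is 124 degrees

Final answer: 124 degrees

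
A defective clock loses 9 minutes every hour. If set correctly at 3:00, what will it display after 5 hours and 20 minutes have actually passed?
For every 60 true minutes, the faulty clock advances 60 - 9 = 51 minutes.
True elapsed: 5 hours and 20 minutes = 320 minutes.
Faulty clock advances: 320 x 51/60 = 272 minutes (drift: 48 minutes behind).
Shown time: 3:00 + 272 minutes = 7:32.

Final answer: 7:32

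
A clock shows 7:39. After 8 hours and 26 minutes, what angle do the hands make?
First find the time 8 hours and 26 minutes after 7:39.
Total minutes: 7 x 60 + 39 + 8 x 60 + 26 = 965.
965 mod 720 = 245 minutes = 4:05.
Now compute the angle at 4:05:
Hour hand: 4 x 30 + 5 x 0.5 = 122.5 degrees
Minute hand: 5 x 6 = 30 degrees
Difference: |122.5 - 30| = 92.5 degrees
The angle is 92.5 degrees

Final answer: 92.5 degrees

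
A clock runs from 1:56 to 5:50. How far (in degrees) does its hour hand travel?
The hour hand moves 0.5 degrees per minute.
Time elapsed: 5:50 - 1:56 = 234 minutes
Angular displacement: 234 x 0.5 = 117 degrees

Final answer: 117 degrees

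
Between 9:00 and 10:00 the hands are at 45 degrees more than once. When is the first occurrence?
At t minutes past 9:00, the hour hand is at 30 x 9 + 0.5t degrees and the minute hand is at 6t degrees.
The smaller angle between them is 45 degrees when |30H - 5.5t| = 45 or |30H - 5.5t| = 315.
With H = 9, solve 30 x 9 - 5.5t = +/- target for each target:
  t = (30 x 9 - 45) / 5.5 = 40.91
  t = (30 x 9 + 45) / 5.5 = 57.27
  t = (30 x 9 - 315) / 5.5 = -8.18 (outside (0, 60))
  t = (30 x 9 + 315) / 5.5 = 106.36 (outside (0, 60))
Valid solutions in (0, 60): {40.91, 57.27} minutes.
The first occurrence is t = 40.91 minutes.
The hands form a 45-degree angle at 40.91 minutes past 9:00.

Final answer: 40.91 minutes past 9:00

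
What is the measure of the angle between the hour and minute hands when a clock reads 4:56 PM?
Hour hand position: 4 x 30 + 56 x 0.5 = 148 degrees
Minute hand position: 56 x 6 = 336 degrees
Difference: |148 - 336| = 188 degrees
Since 188 > 180, the smaller angle is 360 - 188 = 172 degrees

Final answer: 172 degrees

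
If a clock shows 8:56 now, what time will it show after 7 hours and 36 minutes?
Starting time: 8:56
Adding 36 minutes to 56 minutes: 56 + 36 = 92 minutes = 1 hour and 32 minutes
Adding 7 hours: 8 + 7 + 1 (carry) = 16 - 12 = 4
Final time: 4:32

Final answer: 4:32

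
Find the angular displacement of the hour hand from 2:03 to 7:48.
The hour hand moves 0.5 degrees per minute.
Time elapsed: 7:48 - 2:03 = 345 minutes
Angular displacement: 345 x 0.5 = 172.5 degrees

Final answer: 172.5 degrees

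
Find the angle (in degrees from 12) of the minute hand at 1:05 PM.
The minute hand moves 6 degrees per minute.
At 1:05: 5 x 6 = 30 degrees

Final answer: 30 degrees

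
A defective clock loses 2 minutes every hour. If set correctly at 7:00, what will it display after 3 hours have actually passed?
For every 60 true minutes, the faulty clock advances 60 - 2 = 58 minutes.
True elapsed: 3 hours = 180 minutes.
Faulty clock advances: 180 x 58/60 = 174 minutes (drift: 6 minutes behind).
Shown time: 7:00 + 174 minutes = 9:54.

Final answer: 9:54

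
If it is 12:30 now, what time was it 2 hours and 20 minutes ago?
Starting time: 12:30 = 30 total minutes past 12:00
Subtracting: 2 hours and 20 minutes = 140 minutes
30 - 140 = -110 (negative, add 12 hours = 720) = 610 minutes
= 10 hours and 10 minutes past 12:00 = 10:10

Final answer: 10:10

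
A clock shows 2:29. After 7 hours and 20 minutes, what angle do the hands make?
First find the time 7 hours and 20 minutes after 2:29.
Total minutes: 2 x 60 + 29 + 7 x 60 + 20 = 589.
589 mod 720 = 589 minutes = 9:49.
Now compute the angle at 9:49:
Hour hand: 9 x 30 + 49 x 0.5 = 294.5 degrees
Minute hand: 49 x 6 = 294 degrees
Difference: |294.5 - 294| = 0.5 degrees
The angle is 0.5 degrees

Final answer: 0.5 degrees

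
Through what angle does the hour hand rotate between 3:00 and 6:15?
The hour hand moves 0.5 degrees per minute.
Time elapsed: 6:15 - 3:00 = 195 minutes
Angular displacement: 195 x 0.5 = 97.5 degrees

Final answer: 97.5 degrees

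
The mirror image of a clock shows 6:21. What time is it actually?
Reflection across the vertical (12-6) axis maps a hand at angle A degrees to (360 - A) degrees, which sends a reading of T minutes past 12:00 to (720 - T) minutes past 12:00.
Mirror reads 6:21 = 381 minutes past 12:00.
Actual time: (720 - 381) mod 720 = 339 minutes = 5:39.

Final answer: 5:39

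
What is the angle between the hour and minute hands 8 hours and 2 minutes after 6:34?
First find the time 8 hours and 2 minutes after 6:34.
Total minutes: 6 x 60 + 34 + 8 x 60 + 2 = 876.
876 mod 720 = 156 minutes = 2:36.
Now compute the angle at 2:36:
Hour hand: 2 x 30 + 36 x 0.5 = 78 degrees
Minute hand: 36 x 6 = 216 degrees
Difference: |78 - 216| = 138 degrees
The angle is 138 degrees

Final answer: 138 degrees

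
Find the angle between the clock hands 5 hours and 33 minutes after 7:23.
First find the time 5 hours and 33 minutes after 7:23.
Total minutes: 7 x 60 + 23 + 5 x 60 + 33 = 776.
776 mod 720 = 56 minutes = 12:56.
Now compute the angle at 12:56:
Hour hand: 0 x 30 + 56 x 0.5 = 28 degrees
Minute hand: 56 x 6 = 336 degrees
Difference: |28 - 336| = 308 degrees
Smaller angle: 360 - 308 = 52 degrees

Final answer: 52 degrees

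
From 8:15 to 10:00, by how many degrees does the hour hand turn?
The hour hand moves 0.5 degrees per minute.
Time elapsed: 10:00 - 8:15 = 105 minutes
Angular displacement: 105 x 0.5 = 52.5 degrees

Final answer: 52.5 degrees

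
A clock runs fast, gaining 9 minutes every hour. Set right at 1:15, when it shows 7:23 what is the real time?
For every 60 true minutes, the faulty clock advances 69 minutes, so 1 faulty-clock minute corresponds to 60/69 true minutes.
From 1:15 to 7:23 on the faulty dial is 368 minutes.
True elapsed: 368 x 60/69 = 320 minutes = 5 hours and 20 minutes.
True time: 1:15 + 5 hours and 20 minutes = 6:35.

Final answer: 6:35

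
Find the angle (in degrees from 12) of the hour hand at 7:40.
The hour hand moves 30 degrees per hour and 0.5 degrees per minute.
At 7:40: (7) x 30 + 40 x 0.5 = 210 + 20 = 230 degrees

Final answer: 230 degrees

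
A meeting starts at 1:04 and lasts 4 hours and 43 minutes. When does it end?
Starting time: 1:04
Adding 43 minutes to 4 minutes: 4 + 43 = 47 minutes
Adding 4 hours: 1 + 4 = 5
Final time: 5:47

Final answer: 5:47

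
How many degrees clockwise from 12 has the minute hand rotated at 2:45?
The minute hand moves 6 degrees per minute.
At 2:45: 45 x 6 = 270 degrees

Final answer: 270 degrees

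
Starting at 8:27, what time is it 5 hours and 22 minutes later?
Starting time: 8:27
Adding 22 minutes to 27 minutes: 27 + 22 = 49 minutes
Adding 5 hours: 8 + 5 = 13 - 12 = 1
Final time: 1:49

Final answer: 1:49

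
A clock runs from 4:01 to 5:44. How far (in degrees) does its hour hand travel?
The hour hand moves 0.5 degrees per minute.
Time elapsed: 5:44 - 4:01 = 103 minutes
Angular displacement: 103 x 0.5 = 51.5 degrees

Final answer: 51.5 degrees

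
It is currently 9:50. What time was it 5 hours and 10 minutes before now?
Starting time: 9:50 = 590 total minutes past 12:00
Subtracting: 5 hours and 10 minutes = 310 minutes
590 - 310 = 280 minutes
= 4 hours and 40 minutes past 12:00 = 4:40

Final answer: 4:40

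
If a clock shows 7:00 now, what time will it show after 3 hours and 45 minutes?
Starting time: 7:00
Adding 45 minutes to 0 minutes: 0 + 45 = 45 minutes
Adding 3 hours: 7 + 3 = 10
Final time: 10:45

Final answer: 10:45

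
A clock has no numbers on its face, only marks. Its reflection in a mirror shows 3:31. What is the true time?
Reflection across the vertical (12-6) axis maps a hand at angle A degrees to (360 - A) degrees, which sends a reading of T minutes past 12:00 to (720 - T) minutes past 12:00.
Mirror reads 3:31 = 211 minutes past 12:00.
Actual time: (720 - 211) mod 720 = 509 minutes = 8:29.

Final answer: 8:29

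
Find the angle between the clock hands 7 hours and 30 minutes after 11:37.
First find the time 7 hours and 30 minutes after 11:37.
Total minutes: 11 x 60 + 37 + 7 x 60 + 30 = 1147.
1147 mod 720 = 427 minutes = 7:07.
Now compute the angle at 7:07:
Hour hand: 7 x 30 + 7 x 0.5 = 213.5 degrees
Minute hand: 7 x 6 = 42 degrees
Difference: |213.5 - 42| = 171.5 degrees
The angle is 171.5 degrees

Final answer: 171.5 degrees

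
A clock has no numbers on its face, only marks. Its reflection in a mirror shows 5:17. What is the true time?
Reflection across the vertical (12-6) axis maps a hand at angle A degrees to (360 - A) degrees, which sends a reading of T minutes past 12:00 to (720 - T) minutes past 12:00.
Mirror reads 5:17 = 317 minutes past 12:00.
Actual time: (720 - 317) mod 720 = 403 minutes = 6:43.

Final answer: 6:43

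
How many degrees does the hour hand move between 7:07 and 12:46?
The hour hand moves 0.5 degrees per minute.
Time elapsed: 12:46 - 7:07 = 339 minutes
Angular displacement: 339 x 0.5 = 169.5 degrees

Final answer: 169.5 degrees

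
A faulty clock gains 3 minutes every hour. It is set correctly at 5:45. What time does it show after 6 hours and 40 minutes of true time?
For every 60 true minutes, the faulty clock advances 60 + 3 = 63 minutes.
True elapsed: 6 hours and 40 minutes = 400 minutes.
Faulty clock advances: 400 x 63/60 = 420 minutes (drift: 20 minutes ahead).
Shown time: 5:45 + 420 minutes = 12:45.

Final answer: 12:45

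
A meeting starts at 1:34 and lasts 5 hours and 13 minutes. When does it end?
Starting time: 1:34
Adding 13 minutes to 34 minutes: 34 + 13 = 47 minutes
Adding 5 hours: 1 + 5 = 6
Final time: 6:47

Final answer: 6:47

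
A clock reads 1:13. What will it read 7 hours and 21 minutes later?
Starting time: 1:13
Adding 21 minutes to 13 minutes: 13 + 21 = 34 minutes
Adding 7 hours: 1 + 7 = 8
Final time: 8:34

Final answer: 8:34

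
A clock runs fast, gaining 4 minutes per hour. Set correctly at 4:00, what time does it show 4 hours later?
For every 60 true minutes, the faulty clock advances 60 + 4 = 64 minutes.
True elapsed: 4 hours = 240 minutes.
Faulty clock advances: 240 x 64/60 = 256 minutes (drift: 16 minutes ahead).
Shown time: 4:00 + 256 minutes = 8:16.

Final answer: 8:16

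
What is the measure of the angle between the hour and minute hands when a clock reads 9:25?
Hour hand position: 9 x 30 + 25 x 0.5 = 282.5 degrees
Minute hand position: 25 x 6 = 150 degrees
Difference: |282.5 - 150| = 132.5 degrees
The angle between the hands is 132.5 degrees

Final answer: 132.5 degrees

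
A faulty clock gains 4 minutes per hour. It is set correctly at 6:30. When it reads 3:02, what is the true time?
For every 60 true minutes, the faulty clock advances 64 minutes, so 1 faulty-clock minute corresponds to 60/64 true minutes.
From 6:30 to 3:02 on the faulty dial is 512 minutes.
True elapsed: 512 x 60/64 = 480 minutes = 8 hours.
True time: 6:30 + 8 hours = 2:30.

Final answer: 2:30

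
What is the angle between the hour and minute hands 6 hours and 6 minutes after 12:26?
First find the time 6 hours and 6 minutes after 12:26.
Total minutes: 12 x 60 + 26 + 6 x 60 + 6 = 1112.
1112 mod 720 = 392 minutes = 6:32.
Now compute the angle at 6:32:
Hour hand: 6 x 30 + 32 x 0.5 = 196 degrees
Minute hand: 32 x 6 = 192 degrees
Difference: |196 - 192| = 4 degrees
The angle is 4 degrees

Final answer: 4 degrees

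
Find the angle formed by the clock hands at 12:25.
Hour hand position: 0 x 30 + 25 x 0.5 = 12.5 degrees
Minute hand position: 25 x 6 = 150 degrees
Difference: |12.5 - 150| = 137.5 degrees
The angle between the hands is 137.5 degrees

Final answer: 137.5 degrees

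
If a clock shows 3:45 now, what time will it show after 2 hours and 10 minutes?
Starting time: 3:45
Adding 10 minutes to 45 minutes: 45 + 10 = 55 minutes
Adding 2 hours: 3 + 2 = 5
Final time: 5:55

Final answer: 5:55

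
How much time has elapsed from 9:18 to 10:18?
From 9:18 to 10:18:
(10 x 60 + 18) - (9 x 60 + 18) = 618 - 558 = 60 minutes
= 1 hour

Final answer: 1 hour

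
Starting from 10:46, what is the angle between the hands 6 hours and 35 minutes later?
First find the time 6 hours and 35 minutes after 10:46.
Total minutes: 10 x 60 + 46 + 6 x 60 + 35 = 1041.
1041 mod 720 = 321 minutes = 5:21.
Now compute the angle at 5:21:
Hour hand: 5 x 30 + 21 x 0.5 = 160.5 degrees
Minute hand: 21 x 6 = 126 degrees
Difference: |160.5 - 126| = 34.5 degrees
The angle is 34.5 degrees

Final answer: 34.5 degrees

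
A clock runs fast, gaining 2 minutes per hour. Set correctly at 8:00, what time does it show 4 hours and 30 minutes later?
For every 60 true minutes, the faulty clock advances 60 + 2 = 62 minutes.
True elapsed: 4 hours and 30 minutes = 270 minutes.
Faulty clock advances: 270 x 62/60 = 279 minutes (drift: 9 minutes ahead).
Shown time: 8:00 + 279 minutes = 12:39.

Final answer: 12:39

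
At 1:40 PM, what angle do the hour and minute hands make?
Hour hand position: 1 x 30 + 40 x 0.5 = 50 degrees
Minute hand position: 40 x 6 = 240 degrees
Difference: |50 - 240| = 190 degrees
Since 190 > 180, the smaller angle is 360 - 190 = 170 degrees

Final answer: 170 degrees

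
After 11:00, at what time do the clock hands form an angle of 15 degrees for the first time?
At t minutes past 11:00, the hour hand is at 30 x 11 + 0.5t degrees and the minute hand is at 6t degrees.
The smaller angle between them is 15 degrees when |30H - 5.5t| = 15 or |30H - 5.5t| = 345.
With H = 11, solve 30 x 11 - 5.5t = +/- target for each target:
  t = (30 x 11 - 15) / 5.5 = 57.27
  t = (30 x 11 + 15) / 5.5 = 62.73 (outside (0, 60))
  t = (30 x 11 - 345) / 5.5 = -2.73 (outside (0, 60))
  t = (30 x 11 + 345) / 5.5 = 122.73 (outside (0, 60))
Valid solutions in (0, 60): {57.27} minutes.
The first occurrence is t = 57.27 minutes.
The hands form a 15-degree angle at 57.27 minutes past 11:00.

Final answer: 57.27 minutes past 11:00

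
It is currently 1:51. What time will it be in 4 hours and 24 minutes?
Starting time: 1:51
Adding 24 minutes to 51 minutes: 51 + 24 = 75 minutes = 1 hour and 15 minutes
Adding 4 hours: 1 + 4 + 1 (carry) = 6
Final time: 6:15

Final answer: 6:15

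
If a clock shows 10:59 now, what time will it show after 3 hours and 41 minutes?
Starting time: 10:59
Adding 41 minutes to 59 minutes: 59 + 41 = 100 minutes = 1 hour and 40 minutes
Adding 3 hours: 10 + 3 + 1 (carry) = 14 - 12 = 2
Final time: 2:40

Final answer: 2:40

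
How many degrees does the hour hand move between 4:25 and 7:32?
The hour hand moves 0.5 degrees per minute.
Time elapsed: 7:32 - 4:25 = 187 minutes
Angular displacement: 187 x 0.5 = 93.5 degrees

Final answer: 93.5 degrees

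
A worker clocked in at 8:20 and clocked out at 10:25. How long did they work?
From 8:20 to 10:25:
(10 x 60 + 25) - (8 x 60 + 20) = 625 - 500 = 125 minutes
= 2 hours and 5 minutes

Final answer: 2 hours and 5 minutes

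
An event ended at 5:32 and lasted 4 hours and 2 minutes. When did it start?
Starting time: 5:32 = 332 total minutes past 12:00
Subtracting: 4 hours and 2 minutes = 242 minutes
332 - 242 = 90 minutes
= 1 hour and 30 minutes past 12:00 = 1:30

Final answer: 1:30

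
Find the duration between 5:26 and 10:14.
From 5:26 to 10:14:
(10 x 60 + 14) - (5 x 60 + 26) = 614 - 326 = 288 minutes
= 4 hours and 48 minutes

Final answer: 4 hours and 48 minutes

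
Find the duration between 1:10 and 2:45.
From 1:10 to 2:45:
(2 x 60 + 45) - (1 x 60 + 10) = 165 - 70 = 95 minutes
= 1 hour and 35 minutes

Final answer: 1 hour and 35 minutes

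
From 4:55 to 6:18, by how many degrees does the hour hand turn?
The hour hand moves 0.5 degrees per minute.
Time elapsed: 6:18 - 4:55 = 83 minutes
Angular displacement: 83 x 0.5 = 41.5 degrees

Final answer: 41.5 degrees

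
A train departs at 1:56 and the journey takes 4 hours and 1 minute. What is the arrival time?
Starting time: 1:56
Adding 1 minute to 56 minutes: 56 + 1 = 57 minutes
Adding 4 hours: 1 + 4 = 5
Final time: 5:57

Final answer: 5:57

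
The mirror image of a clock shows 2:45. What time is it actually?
Reflection across the vertical (12-6) axis maps a hand at angle A degrees to (360 - A) degrees, which sends a reading of T minutes past 12:00 to (720 - T) minutes past 12:00.
Mirror reads 2:45 = 165 minutes past 12:00.
Actual time: (720 - 165) mod 720 = 555 minutes = 9:15.

Final answer: 9:15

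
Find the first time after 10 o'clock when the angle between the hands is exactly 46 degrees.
At t minutes past 10:00, the hour hand is at 30 x 10 + 0.5t degrees and the minute hand is at 6t degrees.
The smaller angle between them is 46 degrees when |30H - 5.5t| = 46 or |30H - 5.5t| = 314.
With H = 10, solve 30 x 10 - 5.5t = +/- target for each target:
  t = (30 x 10 - 46) / 5.5 = 46.18
  t = (30 x 10 + 46) / 5.5 = 62.91 (outside (0, 60))
  t = (30 x 10 - 314) / 5.5 = -2.55 (outside (0, 60))
  t = (30 x 10 + 314) / 5.5 = 111.64 (outside (0, 60))
Valid solutions in (0, 60): {46.18} minutes.
The first occurrence is t = 46.18 minutes.
The hands form a 46-degree angle at 46.18 minutes past 10:00.

Final answer: 46.18 minutes past 10:00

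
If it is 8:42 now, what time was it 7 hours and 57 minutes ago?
Starting time: 8:42 = 522 total minutes past 12:00
Subtracting: 7 hours and 57 minutes = 477 minutes
522 - 477 = 45 minutes
= 45 minutes past 12:00 = 12:45

Final answer: 12:45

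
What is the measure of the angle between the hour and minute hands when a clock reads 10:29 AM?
Hour hand position: 10 x 30 + 29 x 0.5 = 314.5 degrees
Minute hand position: 29 x 6 = 174 degrees
Difference: |314.5 - 174| = 140.5 degrees
The angle between the hands is 140.5 degrees

Final answer: 140.5 degrees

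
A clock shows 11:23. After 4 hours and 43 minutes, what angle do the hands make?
First find the time 4 hours and 43 minutes after 11:23.
Total minutes: 11 x 60 + 23 + 4 x 60 + 43 = 966.
966 mod 720 = 246 minutes = 4:06.
Now compute the angle at 4:06:
Hour hand: 4 x 30 + 6 x 0.5 = 123 degrees
Minute hand: 6 x 6 = 36 degrees
Difference: |123 - 36| = 87 degrees
The angle is 87 degrees

Final answer: 87 degrees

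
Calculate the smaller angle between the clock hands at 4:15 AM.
Hour hand position: 4 x 30 + 15 x 0.5 = 127.5 degrees
Minute hand position: 15 x 6 = 90 degrees
Difference: |127.5 - 90| = 37.5 degrees
The angle between the hands is 37.5 degrees

Final answer: 37.5 degrees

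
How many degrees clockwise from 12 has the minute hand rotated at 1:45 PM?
The minute hand moves 6 degrees per minute.
At 1:45: 45 x 6 = 270 degrees

Final answer: 270 degrees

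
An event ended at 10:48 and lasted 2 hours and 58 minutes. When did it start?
Starting time: 10:48 = 648 total minutes past 12:00
Subtracting: 2 hours and 58 minutes = 178 minutes
648 - 178 = 470 minutes
= 7 hours and 50 minutes past 12:00 = 7:50

Final answer: 7:50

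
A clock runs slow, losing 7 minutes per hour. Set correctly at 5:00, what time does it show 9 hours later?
For every 60 true minutes, the faulty clock advances 60 - 7 = 53 minutes.
True elapsed: 9 hours = 540 minutes.
Faulty clock advances: 540 x 53/60 = 477 minutes (drift: 63 minutes behind).
Shown time: 5:00 + 477 minutes = 12:57.

Final answer: 12:57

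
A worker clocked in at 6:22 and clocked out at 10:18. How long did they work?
From 6:22 to 10:18:
(10 x 60 + 18) - (6 x 60 + 22) = 618 - 382 = 236 minutes
= 3 hours and 56 minutes

Final answer: 3 hours and 56 minutes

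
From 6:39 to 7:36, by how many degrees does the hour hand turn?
The hour hand moves 0.5 degrees per minute.
Time elapsed: 7:36 - 6:39 = 57 minutes
Angular displacement: 57 x 0.5 = 28.5 degrees

Final answer: 28.5 degrees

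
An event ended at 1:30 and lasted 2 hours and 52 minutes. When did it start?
Starting time: 1:30 = 90 total minutes past 12:00
Subtracting: 2 hours and 52 minutes = 172 minutes
90 - 172 = -82 (negative, add 12 hours = 720) = 638 minutes
= 10 hours and 38 minutes past 12:00 = 10:38

Final answer: 10:38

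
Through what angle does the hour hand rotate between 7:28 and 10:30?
The hour hand moves 0.5 degrees per minute.
Time elapsed: 10:30 - 7:28 = 182 minutes
Angular displacement: 182 x 0.5 = 91 degrees

Final answer: 91 degrees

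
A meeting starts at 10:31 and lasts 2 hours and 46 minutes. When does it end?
Starting time: 10:31
Adding 46 minutes to 31 minutes: 31 + 46 = 77 minutes = 1 hour and 17 minutes
Adding 2 hours: 10 + 2 + 1 (carry) = 13 - 12 = 1
Final time: 1:17

Final answer: 1:17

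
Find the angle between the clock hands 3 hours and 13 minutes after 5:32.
First find the time 3 hours and 13 minutes after 5:32.
Total minutes: 5 x 60 + 32 + 3 x 60 + 13 = 525.
525 mod 720 = 525 minutes = 8:45.
Now compute the angle at 8:45:
Hour hand: 8 x 30 + 45 x 0.5 = 262.5 degrees
Minute hand: 45 x 6 = 270 degrees
Difference: |262.5 - 270| = 7.5 degrees
The angle is 7.5 degrees

Final answer: 7.5 degrees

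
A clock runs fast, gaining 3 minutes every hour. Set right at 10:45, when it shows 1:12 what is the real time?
For every 60 true minutes, the faulty clock advances 63 minutes, so 1 faulty-clock minute corresponds to 60/63 true minutes.
From 10:45 to 1:12 on the faulty dial is 147 minutes.
True elapsed: 147 x 60/63 = 140 minutes = 2 hours and 20 minutes.
True time: 10:45 + 2 hours and 20 minutes = 1:05.

Final answer: 1:05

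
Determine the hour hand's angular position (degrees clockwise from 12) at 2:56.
The hour hand moves 30 degrees per hour and 0.5 degrees per minute.
At 2:56: (2) x 30 + 56 x 0.5 = 60 + 28 = 88 degrees

Final answer: 88 degrees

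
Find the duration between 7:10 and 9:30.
From 7:10 to 9:30:
(9 x 60 + 30) - (7 x 60 + 10) = 570 - 430 = 140 minutes
= 2 hours and 20 minutes

Final answer: 2 hours and 20 minutes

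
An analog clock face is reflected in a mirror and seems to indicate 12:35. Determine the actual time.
Reflection across the vertical (12-6) axis maps a hand at angle A degrees to (360 - A) degrees, which sends a reading of T minutes past 12:00 to (720 - T) minutes past 12:00.
Mirror reads 12:35 = 35 minutes past 12:00.
Actual time: (720 - 35) mod 720 = 685 minutes = 11:25.

Final answer: 11:25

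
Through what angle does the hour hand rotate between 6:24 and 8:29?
The hour hand moves 0.5 degrees per minute.
Time elapsed: 8:29 - 6:24 = 125 minutes
Angular displacement: 125 x 0.5 = 62.5 degrees

Final answer: 62.5 degrees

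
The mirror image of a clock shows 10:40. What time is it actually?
Reflection across the vertical (12-6) axis maps a hand at angle A degrees to (360 - A) degrees, which sends a reading of T minutes past 12:00 to (720 - T) minutes past 12:00.
Mirror reads 10:40 = 640 minutes past 12:00.
Actual time: (720 - 640) mod 720 = 80 minutes = 1:20.

Final answer: 1:20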